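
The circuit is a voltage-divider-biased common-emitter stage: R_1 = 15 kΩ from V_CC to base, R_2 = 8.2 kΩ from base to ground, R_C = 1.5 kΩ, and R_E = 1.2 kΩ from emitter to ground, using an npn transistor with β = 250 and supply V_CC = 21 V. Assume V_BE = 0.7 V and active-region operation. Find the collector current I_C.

Thevenize the base divider: V_Th = V_CC·R_2/(R_1+R_2) = 21×8.2/23.2 = 7.42 V, R_Th = R_1‖R_2 = 5.3 kΩ.
Base-emitter loop: V_Th = I_B·R_Th + V_BE + (β+1)I_B·R_E, so I_B = (7.42 − 0.7) / (5.3 + 251×1.2) = 0.0219 mA.
I_C = β·I_B = 250×0.0219 = 5.48 mA, and I_E = (β+1)I_B = 5.51 mA.
V_CE = V_CC − I_C·R_C − I_E·R_E = 21 − 5.48×1.5 − 5.51×1.2 = 6.17 V.
V_CE = 6.17 V > 0.2 V confirms active-region operation.

I_C ≈ 5.5 mA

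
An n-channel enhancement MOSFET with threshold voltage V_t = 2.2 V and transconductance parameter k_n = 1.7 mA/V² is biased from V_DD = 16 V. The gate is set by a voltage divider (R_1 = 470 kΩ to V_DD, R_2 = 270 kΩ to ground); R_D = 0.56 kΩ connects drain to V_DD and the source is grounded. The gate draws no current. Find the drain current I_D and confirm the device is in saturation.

I_D ≈ 11 mA

V_G = V_DD·R_2/(R_1+R_2) = 16×270/740 = 5.84 V. With the source grounded, V_GS = V_G = 5.84 V.
Assume saturation: I_D = (k_n/2)(V_GS − V_t)² = (1.7/2)×(5.84 − 2.2)² = 0.85×3.64² = 11.2 mA.
V_DS = V_DD − I_D·R_D = 16 − 11.2×0.56 = 9.7 V.
Saturation requires V_DS ≥ V_GS − V_t = 3.64 V; 9.7 ≥ 3.64 ✓.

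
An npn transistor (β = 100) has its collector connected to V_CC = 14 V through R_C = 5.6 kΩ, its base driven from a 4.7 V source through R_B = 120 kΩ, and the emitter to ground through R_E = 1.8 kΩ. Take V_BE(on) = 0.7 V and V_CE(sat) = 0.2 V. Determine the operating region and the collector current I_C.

Assume active. Base-emitter loop: I_B = (V_BB − V_BE)/(R_B + (β+1)R_E) = (4.7 − 0.7)/(120 + 101×1.8) = 0.0133 mA.
I_C = β·I_B = 100×0.0133 = 1.33 mA.
V_CE = V_CC − I_C·R_C − I_E·R_E = 14 − 1.33×5.6 − 1.34×1.8 = 4.17 V > V_CE(sat), so the active-region assumption holds.

active; I_C ≈ 1.3 mA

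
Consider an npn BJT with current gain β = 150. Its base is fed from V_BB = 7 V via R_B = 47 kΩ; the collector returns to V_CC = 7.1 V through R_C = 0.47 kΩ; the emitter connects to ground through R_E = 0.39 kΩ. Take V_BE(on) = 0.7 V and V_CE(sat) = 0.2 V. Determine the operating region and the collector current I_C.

Assume active: I_B = (7 − 0.7)/(47 + 151×0.39) = 0.0595 mA, I_C = β·I_B = 8.92 mA.
Then V_CE = 7.1 − 8.92×0.47 − 8.98×0.39 = -0.598 V < 0.2 V — the active assumption fails.
Re-solve with V_CE = 0.2 V. KCL at the emitter: V_E/R_E = (V_BB−0.7−V_E)/R_B + (V_CC−0.2−V_E)/R_C, giving V_E = 3.14 V.
I_C = (V_CC − 0.2 − V_E)/R_C = (6.9 − 3.14)/0.47 = 7.99 mA.
Check: I_B = (6.3 − 3.14)/47 = 0.0672 mA, and β·I_B = 10.1 mA > I_C, confirming saturation.

saturation; I_C ≈ 8 mA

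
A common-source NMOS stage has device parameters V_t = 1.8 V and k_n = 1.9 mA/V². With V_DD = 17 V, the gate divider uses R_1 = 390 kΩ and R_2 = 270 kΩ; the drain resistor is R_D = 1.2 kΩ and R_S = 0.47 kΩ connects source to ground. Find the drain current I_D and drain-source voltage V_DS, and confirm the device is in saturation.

V_G = V_DD·R_2/(R_1+R_2) = 17×270/660 = 6.95 V.
Assume saturation: I_D = (k_n/2)(V_GS − V_t)² with V_GS = V_G − I_D·R_S = 6.95 − 0.47·I_D.
Substituting gives 0.21·I_D² − 5.6·I_D + 25.2 = 0, with roots I_D = 5.74 or 21 mA.
The root I_D = 21 mA gives V_GS = -2.9 V ≤ V_t, so take I_D = 5.74 mA.
Then V_GS = 4.26 V and V_DS = V_DD − I_D(R_D+R_S) = 17 − 5.74×1.67 = 7.42 V.
Saturation requires V_DS ≥ V_GS − V_t = 2.46 V; 7.42 ≥ 2.46 ✓.

I_D ≈ 5.7 mA, V_DS ≈ 7.4 V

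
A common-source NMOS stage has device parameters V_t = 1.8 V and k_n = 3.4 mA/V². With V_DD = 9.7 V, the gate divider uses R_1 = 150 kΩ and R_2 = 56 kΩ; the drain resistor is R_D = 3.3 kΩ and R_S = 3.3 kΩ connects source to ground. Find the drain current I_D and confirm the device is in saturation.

I_D ≈ 0.16 mA

V_G = V_DD·R_2/(R_1+R_2) = 9.7×56/206 = 2.64 V.
Assume saturation: I_D = (k_n/2)(V_GS − V_t)² with V_GS = V_G − I_D·R_S = 2.64 − 3.3·I_D.
Substituting gives 18.5·I_D² − 10.4·I_D + 1.19 = 0, with roots I_D = 0.16 or 0.401 mA.
The root I_D = 0.401 mA gives V_GS = 1.31 V ≤ V_t, so take I_D = 0.16 mA.
Then V_GS = 2.11 V and V_DS = V_DD − I_D(R_D+R_S) = 9.7 − 0.16×6.6 = 8.64 V.
Saturation requires V_DS ≥ V_GS − V_t = 0.307 V; 8.64 ≥ 0.307 ✓.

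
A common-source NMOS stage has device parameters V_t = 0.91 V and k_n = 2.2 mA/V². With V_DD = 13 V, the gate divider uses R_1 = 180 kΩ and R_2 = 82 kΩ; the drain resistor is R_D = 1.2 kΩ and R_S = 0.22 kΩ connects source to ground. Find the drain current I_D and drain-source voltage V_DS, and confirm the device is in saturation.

I_D ≈ 4.8 mA, V_DS ≈ 6.1 V

V_G = V_DD·R_2/(R_1+R_2) = 13×82/262 = 4.07 V.
Assume saturation: I_D = (k_n/2)(V_GS − V_t)² with V_GS = V_G − I_D·R_S = 4.07 − 0.22·I_D.
Substituting gives 0.0532·I_D² − 2.53·I_D + 11 = 0, with roots I_D = 4.83 or 42.7 mA.
The root I_D = 42.7 mA gives V_GS = -5.32 V ≤ V_t, so take I_D = 4.83 mA.
Then V_GS = 3.01 V and V_DS = V_DD − I_D(R_D+R_S) = 13 − 4.83×1.42 = 6.14 V.
Saturation requires V_DS ≥ V_GS − V_t = 2.1 V; 6.14 ≥ 2.1 ✓.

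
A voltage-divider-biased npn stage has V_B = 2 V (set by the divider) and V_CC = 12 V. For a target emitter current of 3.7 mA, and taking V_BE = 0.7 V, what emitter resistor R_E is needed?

R_E ≈ 0.35 kΩ

V_E = V_B − V_BE = 2 − 0.7 = 1.3 V.
R_E = V_E / I_E = 1.3 / 3.7 = 0.351 kΩ.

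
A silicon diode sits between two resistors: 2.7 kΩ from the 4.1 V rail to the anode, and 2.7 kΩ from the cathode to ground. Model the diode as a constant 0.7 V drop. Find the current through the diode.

The two resistors are in series with the diode, so KVL gives 4.1 = I·2.7 + 0.7 + I·2.7.
I = (4.1 − 0.7) / (2.7 + 2.7) kΩ = 3.4 / 5.4 = 0.63 mA.

I ≈ 0.63 mA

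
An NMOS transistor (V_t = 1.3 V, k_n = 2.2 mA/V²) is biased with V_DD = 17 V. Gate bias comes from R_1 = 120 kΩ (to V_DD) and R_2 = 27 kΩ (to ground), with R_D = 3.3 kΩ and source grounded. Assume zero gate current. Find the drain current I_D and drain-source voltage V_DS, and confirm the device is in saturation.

V_G = V_DD·R_2/(R_1+R_2) = 17×27/147 = 3.12 V. With the source grounded, V_GS = V_G = 3.12 V.
Assume saturation: I_D = (k_n/2)(V_GS − V_t)² = (2.2/2)×(3.12 − 1.3)² = 1.1×1.82² = 3.65 mA.
V_DS = V_DD − I_D·R_D = 17 − 3.65×3.3 = 4.94 V.
Saturation requires V_DS ≥ V_GS − V_t = 1.82 V; 4.94 ≥ 1.82 ✓.

I_D ≈ 3.7 mA, V_DS ≈ 4.9 V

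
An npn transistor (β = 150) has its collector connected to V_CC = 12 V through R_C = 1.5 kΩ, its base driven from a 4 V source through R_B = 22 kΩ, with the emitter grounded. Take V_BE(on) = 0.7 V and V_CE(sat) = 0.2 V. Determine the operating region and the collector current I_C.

Assume active: I_B = (4 − 0.7)/22 = 0.15 mA, giving I_C = β·I_B = 22.5 mA.
But then V_CE = 12 − 22.5×1.5 = -21.8 V < V_CE(sat) = 0.2 V — impossible in the active region.
So the transistor is saturated. With V_CE = 0.2 V, I_C = (V_CC − 0.2)/R_C = 11.8/1.5 = 7.87 mA.
Check: β·I_B = 22.5 mA > I_C = 7.87 mA, confirming saturation.

saturation; I_C ≈ 7.9 mA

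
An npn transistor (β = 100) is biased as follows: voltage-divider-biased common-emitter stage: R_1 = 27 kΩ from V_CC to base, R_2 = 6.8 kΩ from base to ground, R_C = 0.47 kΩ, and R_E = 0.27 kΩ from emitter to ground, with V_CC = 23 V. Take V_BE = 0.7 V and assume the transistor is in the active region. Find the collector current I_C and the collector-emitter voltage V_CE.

Thevenize the base divider: V_Th = V_CC·R_2/(R_1+R_2) = 23×6.8/33.8 = 4.63 V, R_Th = R_1‖R_2 = 5.43 kΩ.
Base-emitter loop: V_Th = I_B·R_Th + V_BE + (β+1)I_B·R_E, so I_B = (4.63 − 0.7) / (5.43 + 101×0.27) = 0.12 mA.
I_C = β·I_B = 100×0.12 = 12 mA, and I_E = (β+1)I_B = 12.1 mA.
V_CE = V_CC − I_C·R_C − I_E·R_E = 23 − 12×0.47 − 12.1×0.27 = 14.1 V.
V_CE = 14.1 V > 0.2 V confirms active-region operation.

I_C ≈ 12 mA, V_CE ≈ 14 V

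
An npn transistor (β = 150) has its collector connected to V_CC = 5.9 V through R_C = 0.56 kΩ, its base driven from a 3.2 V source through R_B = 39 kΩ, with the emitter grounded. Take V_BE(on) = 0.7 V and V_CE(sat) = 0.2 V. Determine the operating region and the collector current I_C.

Assume active. Base-emitter loop: I_B = (V_BB − V_BE)/R_B = (3.2 − 0.7)/39 = 0.0641 mA.
I_C = β·I_B = 150×0.0641 = 9.62 mA.
V_CE = V_CC − I_C·R_C = 5.9 − 9.62×0.56 = 0.515 V > V_CE(sat), so the active-region assumption holds.

active; I_C ≈ 9.6 mA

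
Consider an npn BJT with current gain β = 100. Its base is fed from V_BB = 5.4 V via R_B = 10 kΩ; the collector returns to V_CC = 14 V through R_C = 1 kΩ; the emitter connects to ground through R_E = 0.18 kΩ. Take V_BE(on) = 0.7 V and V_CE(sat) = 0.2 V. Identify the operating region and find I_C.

Assume active: I_B = (5.4 − 0.7)/(10 + 101×0.18) = 0.167 mA, I_C = β·I_B = 16.7 mA.
Then V_CE = 14 − 16.7×1 − 16.8×0.18 = -5.71 V < 0.2 V — the active assumption fails.
Re-solve with V_CE = 0.2 V. KCL at the emitter: V_E/R_E = (V_BB−0.7−V_E)/R_B + (V_CC−0.2−V_E)/R_C, giving V_E = 2.14 V.
I_C = (V_CC − 0.2 − V_E)/R_C = (13.8 − 2.14)/1 = 11.7 mA.
Check: I_B = (4.7 − 2.14)/10 = 0.256 mA, and β·I_B = 25.6 mA > I_C, confirming saturation.

saturation; I_C ≈ 12 mA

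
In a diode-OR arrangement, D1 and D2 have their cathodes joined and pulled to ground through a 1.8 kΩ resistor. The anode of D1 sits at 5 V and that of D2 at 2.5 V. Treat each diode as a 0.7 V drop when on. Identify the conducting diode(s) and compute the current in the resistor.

Assume both conduct. Then node N would need to be at both 5−0.7 = 4.3 V and 2.5−0.7 = 1.8 V, which is impossible.
Assume only D1 conducts: V_N = 5 − 0.7 = 4.3 V, so I_R = 4.3/1.8 = 2.39 mA.
Check D2: its anode-to-cathode voltage is 2.5 − 4.3 = -1.8 V < 0.7 V, so it is off. The assumption is consistent.

Only D1 conducts; I_R ≈ 2.4 mA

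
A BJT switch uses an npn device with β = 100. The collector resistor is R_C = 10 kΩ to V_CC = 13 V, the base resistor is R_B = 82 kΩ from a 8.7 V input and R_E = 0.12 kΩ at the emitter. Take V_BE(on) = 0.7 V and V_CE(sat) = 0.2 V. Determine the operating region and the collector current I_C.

Assume active: I_B = (8.7 − 0.7)/(82 + 101×0.12) = 0.085 mA, I_C = β·I_B = 8.5 mA.
Then V_CE = 13 − 8.5×10 − 8.58×0.12 = -73 V < 0.2 V — the active assumption fails.
Re-solve with V_CE = 0.2 V. KCL at the emitter: V_E/R_E = (V_BB−0.7−V_E)/R_B + (V_CC−0.2−V_E)/R_C, giving V_E = 0.163 V.
I_C = (V_CC − 0.2 − V_E)/R_C = (12.8 − 0.163)/10 = 1.26 mA.
Check: I_B = (8 − 0.163)/82 = 0.0956 mA, and β·I_B = 9.56 mA > I_C, confirming saturation.

saturation; I_C ≈ 1.3 mA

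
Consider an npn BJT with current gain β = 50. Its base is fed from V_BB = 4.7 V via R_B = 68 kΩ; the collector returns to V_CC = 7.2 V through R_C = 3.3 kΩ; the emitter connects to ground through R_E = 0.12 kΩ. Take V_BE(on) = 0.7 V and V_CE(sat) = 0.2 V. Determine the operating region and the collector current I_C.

Assume active: I_B = (4.7 − 0.7)/(68 + 51×0.12) = 0.054 mA, I_C = β·I_B = 2.7 mA.
Then V_CE = 7.2 − 2.7×3.3 − 2.75×0.12 = -2.03 V < 0.2 V — the active assumption fails.
Re-solve with V_CE = 0.2 V. KCL at the emitter: V_E/R_E = (V_BB−0.7−V_E)/R_B + (V_CC−0.2−V_E)/R_C, giving V_E = 0.252 V.
I_C = (V_CC − 0.2 − V_E)/R_C = (7 − 0.252)/3.3 = 2.04 mA.
Check: I_B = (4 − 0.252)/68 = 0.0551 mA, and β·I_B = 2.76 mA > I_C, confirming saturation.

saturation; I_C ≈ 2 mA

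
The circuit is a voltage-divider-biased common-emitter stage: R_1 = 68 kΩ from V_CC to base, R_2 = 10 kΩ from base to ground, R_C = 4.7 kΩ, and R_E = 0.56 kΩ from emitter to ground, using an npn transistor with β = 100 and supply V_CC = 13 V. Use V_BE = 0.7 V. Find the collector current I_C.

Thevenize the base divider: V_Th = V_CC·R_2/(R_1+R_2) = 13×10/78 = 1.67 V, R_Th = R_1‖R_2 = 8.72 kΩ.
Base-emitter loop: V_Th = I_B·R_Th + V_BE + (β+1)I_B·R_E, so I_B = (1.67 − 0.7) / (8.72 + 101×0.56) = 0.0148 mA.
I_C = β·I_B = 100×0.0148 = 1.48 mA, and I_E = (β+1)I_B = 1.5 mA.
V_CE = V_CC − I_C·R_C − I_E·R_E = 13 − 1.48×4.7 − 1.5×0.56 = 5.2 V.
V_CE = 5.2 V > 0.2 V confirms active-region operation.

I_C ≈ 1.5 mA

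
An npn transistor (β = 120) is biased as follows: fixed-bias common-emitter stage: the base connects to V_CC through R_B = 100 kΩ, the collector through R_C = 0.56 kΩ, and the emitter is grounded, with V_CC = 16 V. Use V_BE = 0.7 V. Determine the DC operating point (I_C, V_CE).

I_C ≈ 18 mA, V_CE ≈ 5.7 V

Base loop: V_CC = I_B·R_B + V_BE, so I_B = (16 − 0.7)/100 kΩ = 0.153 mA.
In the active region I_C = β·I_B = 120 × 0.153 = 18.4 mA.
Collector loop: V_CE = V_CC − I_C·R_C = 16 − 18.4×0.56 = 5.72 V.
Since V_CE = 5.72 V > V_CE(sat) ≈ 0.2 V, the transistor is in the active region as assumed.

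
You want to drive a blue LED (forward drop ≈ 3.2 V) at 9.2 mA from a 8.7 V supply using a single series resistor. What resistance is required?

The resistor drops V_S − V_D = 8.7 − 3.2 = 5.5 V at 9.2 mA.
R = 5.5 V / 9.2 mA = 0.598 kΩ.

R ≈ 0.6 kΩ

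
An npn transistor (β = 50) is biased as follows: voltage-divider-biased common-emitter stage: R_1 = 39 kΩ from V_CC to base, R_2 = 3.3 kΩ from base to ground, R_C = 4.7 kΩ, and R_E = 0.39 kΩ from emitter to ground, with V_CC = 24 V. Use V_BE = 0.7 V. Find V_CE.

V_CE ≈ 11 V

Thevenize the base divider: V_Th = V_CC·R_2/(R_1+R_2) = 24×3.3/42.3 = 1.87 V, R_Th = R_1‖R_2 = 3.04 kΩ.
Base-emitter loop: V_Th = I_B·R_Th + V_BE + (β+1)I_B·R_E, so I_B = (1.87 − 0.7) / (3.04 + 51×0.39) = 0.0511 mA.
I_C = β·I_B = 50×0.0511 = 2.56 mA, and I_E = (β+1)I_B = 2.61 mA.
V_CE = V_CC − I_C·R_C − I_E·R_E = 24 − 2.56×4.7 − 2.61×0.39 = 11 V.
V_CE = 11 V > 0.2 V confirms active-region operation.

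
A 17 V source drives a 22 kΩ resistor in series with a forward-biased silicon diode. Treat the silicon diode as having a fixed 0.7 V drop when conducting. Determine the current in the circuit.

KVL around the loop: 17 = V_D + I·R = 0.7 + I × 22 kΩ.
So I = (17 − 0.7) / 22 kΩ = 16.3 / 22 = 0.741 mA.

I ≈ 0.74 mA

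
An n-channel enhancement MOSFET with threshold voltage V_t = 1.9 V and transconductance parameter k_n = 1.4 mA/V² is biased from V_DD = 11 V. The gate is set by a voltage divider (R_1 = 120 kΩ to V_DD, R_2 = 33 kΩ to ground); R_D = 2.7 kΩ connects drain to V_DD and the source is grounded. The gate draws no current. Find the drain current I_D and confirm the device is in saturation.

I_D ≈ 0.16 mA

V_G = V_DD·R_2/(R_1+R_2) = 11×33/153 = 2.37 V. With the source grounded, V_GS = V_G = 2.37 V.
Assume saturation: I_D = (k_n/2)(V_GS − V_t)² = (1.4/2)×(2.37 − 1.9)² = 0.7×0.473² = 0.156 mA.
V_DS = V_DD − I_D·R_D = 11 − 0.156×2.7 = 10.6 V.
Saturation requires V_DS ≥ V_GS − V_t = 0.473 V; 10.6 ≥ 0.473 ✓.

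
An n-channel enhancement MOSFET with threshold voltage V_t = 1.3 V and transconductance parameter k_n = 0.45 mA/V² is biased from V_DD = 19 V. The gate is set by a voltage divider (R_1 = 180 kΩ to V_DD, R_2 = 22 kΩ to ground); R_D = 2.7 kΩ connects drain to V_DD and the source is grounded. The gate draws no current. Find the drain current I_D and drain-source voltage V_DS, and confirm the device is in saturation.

V_G = V_DD·R_2/(R_1+R_2) = 19×22/202 = 2.07 V. With the source grounded, V_GS = V_G = 2.07 V.
Assume saturation: I_D = (k_n/2)(V_GS − V_t)² = (0.45/2)×(2.07 − 1.3)² = 0.225×0.769² = 0.133 mA.
V_DS = V_DD − I_D·R_D = 19 − 0.133×2.7 = 18.6 V.
Saturation requires V_DS ≥ V_GS − V_t = 0.769 V; 18.6 ≥ 0.769 ✓.

I_D ≈ 0.13 mA, V_DS ≈ 19 V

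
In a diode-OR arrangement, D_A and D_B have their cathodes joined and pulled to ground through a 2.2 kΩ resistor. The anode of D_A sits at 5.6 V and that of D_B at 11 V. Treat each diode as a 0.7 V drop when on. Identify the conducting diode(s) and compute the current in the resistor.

Only D_B conducts; I_R ≈ 4.7 mA

Assume both conduct. Then node N would need to be at both 5.6−0.7 = 4.9 V and 11−0.7 = 10.3 V, which is impossible.
Assume only D_B conducts: V_N = 11 − 0.7 = 10.3 V, so I_R = 10.3/2.2 = 4.68 mA.
Check D_A: its anode-to-cathode voltage is 5.6 − 10.3 = -4.7 V < 0.7 V, so it is off. The assumption is consistent.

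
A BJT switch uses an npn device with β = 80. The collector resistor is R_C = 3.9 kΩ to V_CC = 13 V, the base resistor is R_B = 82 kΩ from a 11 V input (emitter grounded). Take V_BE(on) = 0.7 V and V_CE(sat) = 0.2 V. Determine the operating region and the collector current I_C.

Assume active: I_B = (11 − 0.7)/82 = 0.126 mA, giving I_C = β·I_B = 10 mA.
But then V_CE = 13 − 10×3.9 = -26.2 V < V_CE(sat) = 0.2 V — impossible in the active region.
So the transistor is saturated. With V_CE = 0.2 V, I_C = (V_CC − 0.2)/R_C = 12.8/3.9 = 3.28 mA.
Check: β·I_B = 10 mA > I_C = 3.28 mA, confirming saturation.

saturation; I_C ≈ 3.3 mA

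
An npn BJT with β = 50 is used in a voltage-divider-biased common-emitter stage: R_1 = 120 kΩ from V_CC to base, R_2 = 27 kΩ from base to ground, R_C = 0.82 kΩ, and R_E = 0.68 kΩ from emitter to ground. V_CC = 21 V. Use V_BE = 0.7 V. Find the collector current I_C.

I_C ≈ 2.8 mA

Thevenize the base divider: V_Th = V_CC·R_2/(R_1+R_2) = 21×27/147 = 3.86 V, R_Th = R_1‖R_2 = 22 kΩ.
Base-emitter loop: V_Th = I_B·R_Th + V_BE + (β+1)I_B·R_E, so I_B = (3.86 − 0.7) / (22 + 51×0.68) = 0.0557 mA.
I_C = β·I_B = 50×0.0557 = 2.78 mA, and I_E = (β+1)I_B = 2.84 mA.
V_CE = V_CC − I_C·R_C − I_E·R_E = 21 − 2.78×0.82 − 2.84×0.68 = 16.8 V.
V_CE = 16.8 V > 0.2 V confirms active-region operation.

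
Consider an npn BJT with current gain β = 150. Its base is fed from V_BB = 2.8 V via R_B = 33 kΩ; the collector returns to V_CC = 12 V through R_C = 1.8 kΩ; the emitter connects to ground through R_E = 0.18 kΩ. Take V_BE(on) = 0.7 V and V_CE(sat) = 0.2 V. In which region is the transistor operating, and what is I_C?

active; I_C ≈ 5.2 mA

Assume active. Base-emitter loop: I_B = (V_BB − V_BE)/(R_B + (β+1)R_E) = (2.8 − 0.7)/(33 + 151×0.18) = 0.0349 mA.
I_C = β·I_B = 150×0.0349 = 5.23 mA.
V_CE = V_CC − I_C·R_C − I_E·R_E = 12 − 5.23×1.8 − 5.27×0.18 = 1.63 V > V_CE(sat), so the active-region assumption holds.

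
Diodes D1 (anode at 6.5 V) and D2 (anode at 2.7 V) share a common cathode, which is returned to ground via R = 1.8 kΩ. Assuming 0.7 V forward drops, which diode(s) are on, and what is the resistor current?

Only D1 conducts; I_R ≈ 3.2 mA

Assume both conduct. Then node N would need to be at both 6.5−0.7 = 5.8 V and 2.7−0.7 = 2 V, which is impossible.
Assume only D1 conducts: V_N = 6.5 − 0.7 = 5.8 V, so I_R = 5.8/1.8 = 3.22 mA.
Check D2: its anode-to-cathode voltage is 2.7 − 5.8 = -3.1 V < 0.7 V, so it is off. The assumption is consistent.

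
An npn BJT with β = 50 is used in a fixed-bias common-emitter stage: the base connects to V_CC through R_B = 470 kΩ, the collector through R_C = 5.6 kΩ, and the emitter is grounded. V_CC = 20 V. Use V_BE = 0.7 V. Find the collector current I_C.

Base loop: V_CC = I_B·R_B + V_BE, so I_B = (20 − 0.7)/470 kΩ = 0.0411 mA.
In the active region I_C = β·I_B = 50 × 0.0411 = 2.05 mA.
Collector loop: V_CE = V_CC − I_C·R_C = 20 − 2.05×5.6 = 8.5 V.
Since V_CE = 8.5 V > V_CE(sat) ≈ 0.2 V, the transistor is in the active region as assumed.

I_C ≈ 2.1 mA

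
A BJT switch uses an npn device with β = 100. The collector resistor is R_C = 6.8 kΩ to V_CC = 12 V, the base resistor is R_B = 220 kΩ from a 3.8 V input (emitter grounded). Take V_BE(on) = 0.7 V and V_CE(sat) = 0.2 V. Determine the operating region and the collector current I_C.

Assume active. Base-emitter loop: I_B = (V_BB − V_BE)/R_B = (3.8 − 0.7)/220 = 0.0141 mA.
I_C = β·I_B = 100×0.0141 = 1.41 mA.
V_CE = V_CC − I_C·R_C = 12 − 1.41×6.8 = 2.42 V > V_CE(sat), so the active-region assumption holds.

active; I_C ≈ 1.4 mA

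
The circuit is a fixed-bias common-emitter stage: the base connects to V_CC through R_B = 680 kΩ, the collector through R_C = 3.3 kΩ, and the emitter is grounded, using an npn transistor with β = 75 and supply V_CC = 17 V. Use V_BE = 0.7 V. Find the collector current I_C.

I_C ≈ 1.8 mA

Base loop: V_CC = I_B·R_B + V_BE, so I_B = (17 − 0.7)/680 kΩ = 0.024 mA.
In the active region I_C = β·I_B = 75 × 0.024 = 1.8 mA.
Collector loop: V_CE = V_CC − I_C·R_C = 17 − 1.8×3.3 = 11.1 V.
Since V_CE = 11.1 V > V_CE(sat) ≈ 0.2 V, the transistor is in the active region as assumed.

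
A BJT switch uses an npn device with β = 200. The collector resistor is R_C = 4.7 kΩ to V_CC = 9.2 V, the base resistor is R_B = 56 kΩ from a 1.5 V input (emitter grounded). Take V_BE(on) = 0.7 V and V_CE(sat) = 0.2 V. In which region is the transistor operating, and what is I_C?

saturation; I_C ≈ 1.9 mA

Assume active: I_B = (1.5 − 0.7)/56 = 0.0143 mA, giving I_C = β·I_B = 2.86 mA.
But then V_CE = 9.2 − 2.86×4.7 = -4.23 V < V_CE(sat) = 0.2 V — impossible in the active region.
So the transistor is saturated. With V_CE = 0.2 V, I_C = (V_CC − 0.2)/R_C = 9/4.7 = 1.91 mA.
Check: β·I_B = 2.86 mA > I_C = 1.91 mA, confirming saturation.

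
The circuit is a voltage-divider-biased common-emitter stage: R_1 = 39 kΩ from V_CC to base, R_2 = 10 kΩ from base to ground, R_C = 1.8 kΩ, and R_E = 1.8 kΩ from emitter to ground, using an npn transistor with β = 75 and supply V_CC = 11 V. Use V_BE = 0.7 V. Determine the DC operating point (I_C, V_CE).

Thevenize the base divider: V_Th = V_CC·R_2/(R_1+R_2) = 11×10/49 = 2.24 V, R_Th = R_1‖R_2 = 7.96 kΩ.
Base-emitter loop: V_Th = I_B·R_Th + V_BE + (β+1)I_B·R_E, so I_B = (2.24 − 0.7) / (7.96 + 76×1.8) = 0.0107 mA.
I_C = β·I_B = 75×0.0107 = 0.8 mA, and I_E = (β+1)I_B = 0.811 mA.
V_CE = V_CC − I_C·R_C − I_E·R_E = 11 − 0.8×1.8 − 0.811×1.8 = 8.1 V.
V_CE = 8.1 V > 0.2 V confirms active-region operation.

I_C ≈ 0.8 mA, V_CE ≈ 8.1 V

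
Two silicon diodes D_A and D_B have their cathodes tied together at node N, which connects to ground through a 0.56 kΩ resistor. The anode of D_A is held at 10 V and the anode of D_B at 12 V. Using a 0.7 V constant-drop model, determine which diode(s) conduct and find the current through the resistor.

Only D_B conducts; I_R ≈ 20 mA

Assume both conduct. Then node N would need to be at both 10−0.7 = 9.3 V and 12−0.7 = 11.3 V, which is impossible.
Assume only D_B conducts: V_N = 12 − 0.7 = 11.3 V, so I_R = 11.3/0.56 = 20.2 mA.
Check D_A: its anode-to-cathode voltage is 10 − 11.3 = -1.3 V < 0.7 V, so it is off. The assumption is consistent.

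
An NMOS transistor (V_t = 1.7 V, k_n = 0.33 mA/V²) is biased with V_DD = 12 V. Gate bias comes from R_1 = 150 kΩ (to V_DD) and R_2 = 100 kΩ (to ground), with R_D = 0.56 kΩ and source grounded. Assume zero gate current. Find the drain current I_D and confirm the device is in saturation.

V_G = V_DD·R_2/(R_1+R_2) = 12×100/250 = 4.8 V. With the source grounded, V_GS = V_G = 4.8 V.
Assume saturation: I_D = (k_n/2)(V_GS − V_t)² = (0.33/2)×(4.8 − 1.7)² = 0.165×3.1² = 1.59 mA.
V_DS = V_DD − I_D·R_D = 12 − 1.59×0.56 = 11.1 V.
Saturation requires V_DS ≥ V_GS − V_t = 3.1 V; 11.1 ≥ 3.1 ✓.

I_D ≈ 1.6 mA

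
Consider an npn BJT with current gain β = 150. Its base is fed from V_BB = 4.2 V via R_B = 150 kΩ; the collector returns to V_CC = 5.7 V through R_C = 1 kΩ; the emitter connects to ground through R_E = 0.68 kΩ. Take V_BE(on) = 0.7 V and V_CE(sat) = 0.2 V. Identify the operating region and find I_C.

Assume active. Base-emitter loop: I_B = (V_BB − V_BE)/(R_B + (β+1)R_E) = (4.2 − 0.7)/(150 + 151×0.68) = 0.0139 mA.
I_C = β·I_B = 150×0.0139 = 2.08 mA.
V_CE = V_CC − I_C·R_C − I_E·R_E = 5.7 − 2.08×1 − 2.09×0.68 = 2.2 V > V_CE(sat), so the active-region assumption holds.

active; I_C ≈ 2.1 mA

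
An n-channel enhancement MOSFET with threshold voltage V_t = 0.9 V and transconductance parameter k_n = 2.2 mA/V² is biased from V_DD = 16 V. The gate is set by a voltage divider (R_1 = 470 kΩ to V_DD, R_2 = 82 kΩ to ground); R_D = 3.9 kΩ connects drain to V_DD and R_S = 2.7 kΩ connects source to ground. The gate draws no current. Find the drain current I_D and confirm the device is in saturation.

I_D ≈ 0.34 mA

V_G = V_DD·R_2/(R_1+R_2) = 16×82/552 = 2.38 V.
Assume saturation: I_D = (k_n/2)(V_GS − V_t)² with V_GS = V_G − I_D·R_S = 2.38 − 2.7·I_D.
Substituting gives 8.02·I_D² − 9.77·I_D + 2.4 = 0, with roots I_D = 0.341 or 0.878 mA.
The root I_D = 0.878 mA gives V_GS = 0.00668 V ≤ V_t, so take I_D = 0.341 mA.
Then V_GS = 1.46 V and V_DS = V_DD − I_D(R_D+R_S) = 16 − 0.341×6.6 = 13.8 V.
Saturation requires V_DS ≥ V_GS − V_t = 0.557 V; 13.8 ≥ 0.557 ✓.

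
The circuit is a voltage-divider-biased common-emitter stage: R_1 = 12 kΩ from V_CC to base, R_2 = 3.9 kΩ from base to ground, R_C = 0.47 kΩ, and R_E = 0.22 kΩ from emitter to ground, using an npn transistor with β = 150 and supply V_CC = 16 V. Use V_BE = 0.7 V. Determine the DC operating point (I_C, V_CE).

Thevenize the base divider: V_Th = V_CC·R_2/(R_1+R_2) = 16×3.9/15.9 = 3.92 V, R_Th = R_1‖R_2 = 2.94 kΩ.
Base-emitter loop: V_Th = I_B·R_Th + V_BE + (β+1)I_B·R_E, so I_B = (3.92 − 0.7) / (2.94 + 151×0.22) = 0.0892 mA.
I_C = β·I_B = 150×0.0892 = 13.4 mA, and I_E = (β+1)I_B = 13.5 mA.
V_CE = V_CC − I_C·R_C − I_E·R_E = 16 − 13.4×0.47 − 13.5×0.22 = 6.75 V.
V_CE = 6.75 V > 0.2 V confirms active-region operation.

I_C ≈ 13 mA, V_CE ≈ 6.8 V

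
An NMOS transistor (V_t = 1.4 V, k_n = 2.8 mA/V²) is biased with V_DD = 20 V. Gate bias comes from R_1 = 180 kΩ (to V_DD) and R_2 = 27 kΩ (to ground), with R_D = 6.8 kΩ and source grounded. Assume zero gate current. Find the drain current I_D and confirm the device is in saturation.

V_G = V_DD·R_2/(R_1+R_2) = 20×27/207 = 2.61 V. With the source grounded, V_GS = V_G = 2.61 V.
Assume saturation: I_D = (k_n/2)(V_GS − V_t)² = (2.8/2)×(2.61 − 1.4)² = 1.4×1.21² = 2.05 mA.
V_DS = V_DD − I_D·R_D = 20 − 2.05×6.8 = 6.09 V.
Saturation requires V_DS ≥ V_GS − V_t = 1.21 V; 6.09 ≥ 1.21 ✓.

I_D ≈ 2 mA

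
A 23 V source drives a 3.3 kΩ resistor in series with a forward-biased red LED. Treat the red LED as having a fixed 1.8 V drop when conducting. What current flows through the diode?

KVL around the loop: 23 = V_D + I·R = 1.8 + I × 3.3 kΩ.
So I = (23 − 1.8) / 3.3 kΩ = 21.2 / 3.3 = 6.42 mA.

I ≈ 6.4 mA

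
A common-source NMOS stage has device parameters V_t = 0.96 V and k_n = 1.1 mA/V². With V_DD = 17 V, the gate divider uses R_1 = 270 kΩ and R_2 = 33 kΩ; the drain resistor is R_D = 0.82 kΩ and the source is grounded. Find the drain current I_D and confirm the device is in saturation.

I_D ≈ 0.44 mA

V_G = V_DD·R_2/(R_1+R_2) = 17×33/303 = 1.85 V. With the source grounded, V_GS = V_G = 1.85 V.
Assume saturation: I_D = (k_n/2)(V_GS − V_t)² = (1.1/2)×(1.85 − 0.96)² = 0.55×0.891² = 0.437 mA.
V_DS = V_DD − I_D·R_D = 17 − 0.437×0.82 = 16.6 V.
Saturation requires V_DS ≥ V_GS − V_t = 0.891 V; 16.6 ≥ 0.891 ✓.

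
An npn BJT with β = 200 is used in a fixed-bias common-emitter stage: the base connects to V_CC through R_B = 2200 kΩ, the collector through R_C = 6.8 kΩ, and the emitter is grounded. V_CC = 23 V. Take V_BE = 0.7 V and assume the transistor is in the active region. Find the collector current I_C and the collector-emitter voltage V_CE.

I_C ≈ 2 mA, V_CE ≈ 9.2 V

Base loop: V_CC = I_B·R_B + V_BE, so I_B = (23 − 0.7)/2200 kΩ = 0.0101 mA.
In the active region I_C = β·I_B = 200 × 0.0101 = 2.03 mA.
Collector loop: V_CE = V_CC − I_C·R_C = 23 − 2.03×6.8 = 9.21 V.
Since V_CE = 9.21 V > V_CE(sat) ≈ 0.2 V, the transistor is in the active region as assumed.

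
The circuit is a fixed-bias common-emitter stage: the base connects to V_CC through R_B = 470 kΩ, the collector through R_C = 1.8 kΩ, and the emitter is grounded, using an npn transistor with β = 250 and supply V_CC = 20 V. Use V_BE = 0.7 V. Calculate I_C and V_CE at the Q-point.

I_C ≈ 10 mA, V_CE ≈ 1.5 V

Base loop: V_CC = I_B·R_B + V_BE, so I_B = (20 − 0.7)/470 kΩ = 0.0411 mA.
In the active region I_C = β·I_B = 250 × 0.0411 = 10.3 mA.
Collector loop: V_CE = V_CC − I_C·R_C = 20 − 10.3×1.8 = 1.52 V.
Since V_CE = 1.52 V > V_CE(sat) ≈ 0.2 V, the transistor is in the active region as assumed.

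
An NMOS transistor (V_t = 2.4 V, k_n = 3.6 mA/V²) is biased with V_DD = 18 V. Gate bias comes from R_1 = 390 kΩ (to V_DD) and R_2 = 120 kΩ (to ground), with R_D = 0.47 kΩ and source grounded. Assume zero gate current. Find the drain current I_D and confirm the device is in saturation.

I_D ≈ 6.1 mA

V_G = V_DD·R_2/(R_1+R_2) = 18×120/510 = 4.24 V. With the source grounded, V_GS = V_G = 4.24 V.
Assume saturation: I_D = (k_n/2)(V_GS − V_t)² = (3.6/2)×(4.24 − 2.4)² = 1.8×1.84² = 6.06 mA.
V_DS = V_DD − I_D·R_D = 18 − 6.06×0.47 = 15.2 V.
Saturation requires V_DS ≥ V_GS − V_t = 1.84 V; 15.2 ≥ 1.84 ✓.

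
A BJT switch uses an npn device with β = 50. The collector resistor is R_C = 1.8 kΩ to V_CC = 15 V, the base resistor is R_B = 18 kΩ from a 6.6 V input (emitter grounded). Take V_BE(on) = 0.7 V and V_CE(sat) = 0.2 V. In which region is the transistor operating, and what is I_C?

saturation; I_C ≈ 8.2 mA

Assume active: I_B = (6.6 − 0.7)/18 = 0.328 mA, giving I_C = β·I_B = 16.4 mA.
But then V_CE = 15 − 16.4×1.8 = -14.5 V < V_CE(sat) = 0.2 V — impossible in the active region.
So the transistor is saturated. With V_CE = 0.2 V, I_C = (V_CC − 0.2)/R_C = 14.8/1.8 = 8.22 mA.
Check: β·I_B = 16.4 mA > I_C = 8.22 mA, confirming saturation.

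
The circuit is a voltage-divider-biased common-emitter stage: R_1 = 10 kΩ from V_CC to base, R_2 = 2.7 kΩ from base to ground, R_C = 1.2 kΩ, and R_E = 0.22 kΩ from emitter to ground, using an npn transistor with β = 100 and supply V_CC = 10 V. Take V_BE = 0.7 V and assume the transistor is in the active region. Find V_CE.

V_CE ≈ 1.7 V

Thevenize the base divider: V_Th = V_CC·R_2/(R_1+R_2) = 10×2.7/12.7 = 2.13 V, R_Th = R_1‖R_2 = 2.13 kΩ.
Base-emitter loop: V_Th = I_B·R_Th + V_BE + (β+1)I_B·R_E, so I_B = (2.13 − 0.7) / (2.13 + 101×0.22) = 0.0586 mA.
I_C = β·I_B = 100×0.0586 = 5.86 mA, and I_E = (β+1)I_B = 5.92 mA.
V_CE = V_CC − I_C·R_C − I_E·R_E = 10 − 5.86×1.2 − 5.92×0.22 = 1.67 V.
V_CE = 1.67 V > 0.2 V confirms active-region operation.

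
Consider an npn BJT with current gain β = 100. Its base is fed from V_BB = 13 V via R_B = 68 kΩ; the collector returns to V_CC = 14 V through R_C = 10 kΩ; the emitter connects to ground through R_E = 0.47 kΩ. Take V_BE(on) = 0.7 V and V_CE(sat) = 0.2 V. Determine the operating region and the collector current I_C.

Assume active: I_B = (13 − 0.7)/(68 + 101×0.47) = 0.107 mA, I_C = β·I_B = 10.7 mA.
Then V_CE = 14 − 10.7×10 − 10.8×0.47 = -97.6 V < 0.2 V — the active assumption fails.
Re-solve with V_CE = 0.2 V. KCL at the emitter: V_E/R_E = (V_BB−0.7−V_E)/R_B + (V_CC−0.2−V_E)/R_C, giving V_E = 0.696 V.
I_C = (V_CC − 0.2 − V_E)/R_C = (13.8 − 0.696)/10 = 1.31 mA.
Check: I_B = (12.3 − 0.696)/68 = 0.171 mA, and β·I_B = 17.1 mA > I_C, confirming saturation.

saturation; I_C ≈ 1.3 mA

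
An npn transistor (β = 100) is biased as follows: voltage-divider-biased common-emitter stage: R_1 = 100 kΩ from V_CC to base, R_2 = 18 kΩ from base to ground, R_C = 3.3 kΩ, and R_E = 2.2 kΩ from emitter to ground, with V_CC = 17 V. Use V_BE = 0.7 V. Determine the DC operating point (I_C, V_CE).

Thevenize the base divider: V_Th = V_CC·R_2/(R_1+R_2) = 17×18/118 = 2.59 V, R_Th = R_1‖R_2 = 15.3 kΩ.
Base-emitter loop: V_Th = I_B·R_Th + V_BE + (β+1)I_B·R_E, so I_B = (2.59 − 0.7) / (15.3 + 101×2.2) = 0.00797 mA.
I_C = β·I_B = 100×0.00797 = 0.797 mA, and I_E = (β+1)I_B = 0.805 mA.
V_CE = V_CC − I_C·R_C − I_E·R_E = 17 − 0.797×3.3 − 0.805×2.2 = 12.6 V.
V_CE = 12.6 V > 0.2 V confirms active-region operation.

I_C ≈ 0.8 mA, V_CE ≈ 13 V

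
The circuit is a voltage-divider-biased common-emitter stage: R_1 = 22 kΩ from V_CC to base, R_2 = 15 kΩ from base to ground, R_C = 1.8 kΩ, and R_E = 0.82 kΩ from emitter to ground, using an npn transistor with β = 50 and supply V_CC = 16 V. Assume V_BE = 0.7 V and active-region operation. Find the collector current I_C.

I_C ≈ 5.7 mA

Thevenize the base divider: V_Th = V_CC·R_2/(R_1+R_2) = 16×15/37 = 6.49 V, R_Th = R_1‖R_2 = 8.92 kΩ.
Base-emitter loop: V_Th = I_B·R_Th + V_BE + (β+1)I_B·R_E, so I_B = (6.49 − 0.7) / (8.92 + 51×0.82) = 0.114 mA.
I_C = β·I_B = 50×0.114 = 5.7 mA, and I_E = (β+1)I_B = 5.82 mA.
V_CE = V_CC − I_C·R_C − I_E·R_E = 16 − 5.7×1.8 − 5.82×0.82 = 0.967 V.
V_CE = 0.967 V > 0.2 V confirms active-region operation.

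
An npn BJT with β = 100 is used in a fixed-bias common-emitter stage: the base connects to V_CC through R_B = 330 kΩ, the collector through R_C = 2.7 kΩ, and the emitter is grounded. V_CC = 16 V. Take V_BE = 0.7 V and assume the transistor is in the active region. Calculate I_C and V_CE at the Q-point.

I_C ≈ 4.6 mA, V_CE ≈ 3.5 V

Base loop: V_CC = I_B·R_B + V_BE, so I_B = (16 − 0.7)/330 kΩ = 0.0464 mA.
In the active region I_C = β·I_B = 100 × 0.0464 = 4.64 mA.
Collector loop: V_CE = V_CC − I_C·R_C = 16 − 4.64×2.7 = 3.48 V.
Since V_CE = 3.48 V > V_CE(sat) ≈ 0.2 V, the transistor is in the active region as assumed.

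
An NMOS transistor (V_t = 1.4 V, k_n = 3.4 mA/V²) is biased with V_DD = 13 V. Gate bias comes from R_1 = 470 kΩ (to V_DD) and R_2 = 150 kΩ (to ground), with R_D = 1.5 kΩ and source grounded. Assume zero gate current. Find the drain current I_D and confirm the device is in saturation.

I_D ≈ 5.2 mA

V_G = V_DD·R_2/(R_1+R_2) = 13×150/620 = 3.15 V. With the source grounded, V_GS = V_G = 3.15 V.
Assume saturation: I_D = (k_n/2)(V_GS − V_t)² = (3.4/2)×(3.15 − 1.4)² = 1.7×1.75² = 5.18 mA.
V_DS = V_DD − I_D·R_D = 13 − 5.18×1.5 = 5.23 V.
Saturation requires V_DS ≥ V_GS − V_t = 1.75 V; 5.23 ≥ 1.75 ✓.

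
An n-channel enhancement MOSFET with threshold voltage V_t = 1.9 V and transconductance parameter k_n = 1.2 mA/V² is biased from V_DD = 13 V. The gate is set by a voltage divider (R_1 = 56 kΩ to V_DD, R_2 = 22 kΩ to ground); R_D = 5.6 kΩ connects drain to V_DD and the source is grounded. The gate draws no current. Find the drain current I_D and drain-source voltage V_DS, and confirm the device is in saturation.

V_G = V_DD·R_2/(R_1+R_2) = 13×22/78 = 3.67 V. With the source grounded, V_GS = V_G = 3.67 V.
Assume saturation: I_D = (k_n/2)(V_GS − V_t)² = (1.2/2)×(3.67 − 1.9)² = 0.6×1.77² = 1.87 mA.
V_DS = V_DD − I_D·R_D = 13 − 1.87×5.6 = 2.51 V.
Saturation requires V_DS ≥ V_GS − V_t = 1.77 V; 2.51 ≥ 1.77 ✓.

I_D ≈ 1.9 mA, V_DS ≈ 2.5 V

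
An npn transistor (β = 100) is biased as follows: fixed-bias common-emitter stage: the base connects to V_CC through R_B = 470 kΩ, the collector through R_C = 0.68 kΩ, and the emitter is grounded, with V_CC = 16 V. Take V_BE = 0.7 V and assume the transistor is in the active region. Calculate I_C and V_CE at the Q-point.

Base loop: V_CC = I_B·R_B + V_BE, so I_B = (16 − 0.7)/470 kΩ = 0.0326 mA.
In the active region I_C = β·I_B = 100 × 0.0326 = 3.26 mA.
Collector loop: V_CE = V_CC − I_C·R_C = 16 − 3.26×0.68 = 13.8 V.
Since V_CE = 13.8 V > V_CE(sat) ≈ 0.2 V, the transistor is in the active region as assumed.

I_C ≈ 3.3 mA, V_CE ≈ 14 V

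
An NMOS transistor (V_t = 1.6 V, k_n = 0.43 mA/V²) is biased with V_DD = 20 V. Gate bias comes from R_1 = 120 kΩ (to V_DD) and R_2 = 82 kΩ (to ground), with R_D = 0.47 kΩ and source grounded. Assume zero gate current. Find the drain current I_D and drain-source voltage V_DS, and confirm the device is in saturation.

V_G = V_DD·R_2/(R_1+R_2) = 20×82/202 = 8.12 V. With the source grounded, V_GS = V_G = 8.12 V.
Assume saturation: I_D = (k_n/2)(V_GS − V_t)² = (0.43/2)×(8.12 − 1.6)² = 0.215×6.52² = 9.14 mA.
V_DS = V_DD − I_D·R_D = 20 − 9.14×0.47 = 15.7 V.
Saturation requires V_DS ≥ V_GS − V_t = 6.52 V; 15.7 ≥ 6.52 ✓.

I_D ≈ 9.1 mA, V_DS ≈ 16 V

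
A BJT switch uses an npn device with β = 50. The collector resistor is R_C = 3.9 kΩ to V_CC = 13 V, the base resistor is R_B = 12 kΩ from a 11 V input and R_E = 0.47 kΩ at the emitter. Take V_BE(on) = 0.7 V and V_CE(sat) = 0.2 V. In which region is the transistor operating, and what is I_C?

saturation; I_C ≈ 2.9 mA

Assume active: I_B = (11 − 0.7)/(12 + 51×0.47) = 0.286 mA, I_C = β·I_B = 14.3 mA.
Then V_CE = 13 − 14.3×3.9 − 14.6×0.47 = -49.7 V < 0.2 V — the active assumption fails.
Re-solve with V_CE = 0.2 V. KCL at the emitter: V_E/R_E = (V_BB−0.7−V_E)/R_B + (V_CC−0.2−V_E)/R_C, giving V_E = 1.68 V.
I_C = (V_CC − 0.2 − V_E)/R_C = (12.8 − 1.68)/3.9 = 2.85 mA.
Check: I_B = (10.3 − 1.68)/12 = 0.718 mA, and β·I_B = 35.9 mA > I_C, confirming saturation.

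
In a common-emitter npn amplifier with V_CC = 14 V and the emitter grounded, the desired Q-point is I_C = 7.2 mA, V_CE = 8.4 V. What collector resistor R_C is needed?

Collector loop: V_CC = I_C·R_C + V_CE.
R_C = (V_CC − V_CE)/I_C = (14 − 8.4)/7.2 = 0.778 kΩ.

R_C ≈ 0.78 kΩ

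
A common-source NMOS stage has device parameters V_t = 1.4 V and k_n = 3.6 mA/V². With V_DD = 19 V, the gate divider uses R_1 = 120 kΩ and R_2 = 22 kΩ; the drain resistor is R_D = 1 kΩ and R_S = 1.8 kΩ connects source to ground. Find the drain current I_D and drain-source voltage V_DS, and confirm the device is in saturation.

V_G = V_DD·R_2/(R_1+R_2) = 19×22/142 = 2.94 V.
Assume saturation: I_D = (k_n/2)(V_GS − V_t)² with V_GS = V_G − I_D·R_S = 2.94 − 1.8·I_D.
Substituting gives 5.83·I_D² − 11·I_D + 4.29 = 0, with roots I_D = 0.55 or 1.34 mA.
The root I_D = 1.34 mA gives V_GS = 0.538 V ≤ V_t, so take I_D = 0.55 mA.
Then V_GS = 1.95 V and V_DS = V_DD − I_D(R_D+R_S) = 19 − 0.55×2.8 = 17.5 V.
Saturation requires V_DS ≥ V_GS − V_t = 0.553 V; 17.5 ≥ 0.553 ✓.

I_D ≈ 0.55 mA, V_DS ≈ 17 V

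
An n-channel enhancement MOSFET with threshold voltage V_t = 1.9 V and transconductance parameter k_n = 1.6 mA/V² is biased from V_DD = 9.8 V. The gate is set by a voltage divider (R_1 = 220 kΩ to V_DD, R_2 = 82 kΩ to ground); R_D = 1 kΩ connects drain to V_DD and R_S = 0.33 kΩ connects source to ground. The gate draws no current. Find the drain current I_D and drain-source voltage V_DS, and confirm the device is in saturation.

V_G = V_DD·R_2/(R_1+R_2) = 9.8×82/302 = 2.66 V.
Assume saturation: I_D = (k_n/2)(V_GS − V_t)² with V_GS = V_G − I_D·R_S = 2.66 − 0.33·I_D.
Substituting gives 0.0871·I_D² − 1.4·I_D + 0.463 = 0, with roots I_D = 0.338 or 15.8 mA.
The root I_D = 15.8 mA gives V_GS = -2.54 V ≤ V_t, so take I_D = 0.338 mA.
Then V_GS = 2.55 V and V_DS = V_DD − I_D(R_D+R_S) = 9.8 − 0.338×1.33 = 9.35 V.
Saturation requires V_DS ≥ V_GS − V_t = 0.65 V; 9.35 ≥ 0.65 ✓.

I_D ≈ 0.34 mA, V_DS ≈ 9.4 V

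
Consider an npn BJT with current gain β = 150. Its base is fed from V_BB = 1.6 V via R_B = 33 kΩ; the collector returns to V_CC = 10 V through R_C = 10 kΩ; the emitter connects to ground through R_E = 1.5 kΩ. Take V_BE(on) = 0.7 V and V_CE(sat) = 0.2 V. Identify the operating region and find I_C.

active; I_C ≈ 0.52 mA

Assume active. Base-emitter loop: I_B = (V_BB − V_BE)/(R_B + (β+1)R_E) = (1.6 − 0.7)/(33 + 151×1.5) = 0.00347 mA.
I_C = β·I_B = 150×0.00347 = 0.52 mA.
V_CE = V_CC − I_C·R_C − I_E·R_E = 10 − 0.52×10 − 0.524×1.5 = 4.01 V > V_CE(sat), so the active-region assumption holds.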